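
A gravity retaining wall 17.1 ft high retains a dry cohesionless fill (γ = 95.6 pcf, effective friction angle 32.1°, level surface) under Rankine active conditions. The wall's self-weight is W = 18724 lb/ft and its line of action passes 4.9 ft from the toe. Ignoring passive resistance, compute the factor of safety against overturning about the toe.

K_a = tan²(45° − 32.1°/2) = 0.3060.
P_a = ½K_aγH² = 0.5×0.3060×95.6×17.1² = 4277 lb/ft, acting at H/3 = 5.700 ft above the base.
Overturning moment M_o = P_a × H/3 = 4277 × 5.700 = 24380.
Resisting moment M_r = W × 4.9 = 18724 × 4.9 = 91750.
FS_overturning = M_r/M_o = 91750/24380 = 3.763.

3.76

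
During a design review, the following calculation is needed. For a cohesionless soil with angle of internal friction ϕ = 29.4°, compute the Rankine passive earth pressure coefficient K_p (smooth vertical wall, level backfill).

2.93

K_p = (1 + sin φ)/(1 − sin φ) = tan²(45° + 29.4°/2) = 2.929.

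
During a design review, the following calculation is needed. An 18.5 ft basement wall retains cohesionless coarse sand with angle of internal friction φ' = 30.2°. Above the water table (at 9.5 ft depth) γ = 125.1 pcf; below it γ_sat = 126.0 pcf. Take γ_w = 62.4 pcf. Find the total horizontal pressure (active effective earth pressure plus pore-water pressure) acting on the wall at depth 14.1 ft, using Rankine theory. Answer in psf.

777 psf

K_a = (1 − sin φ)/(1 + sin φ) = 0.3307.
γ' = 126.0 − 62.4 = 63.60 pcf.
Effective vertical stress at 14.1 ft: σ'_v = 125.1×9.5 + 63.60×4.60 = 1481 psf.
σ'_h = K_a σ'_v = 0.3307 × 1481 = 489.7 psf; u = γ_w × 4.60 = 287.0 psf.
Total σ_h = 489.7 + 287.0 = 776.7 psf.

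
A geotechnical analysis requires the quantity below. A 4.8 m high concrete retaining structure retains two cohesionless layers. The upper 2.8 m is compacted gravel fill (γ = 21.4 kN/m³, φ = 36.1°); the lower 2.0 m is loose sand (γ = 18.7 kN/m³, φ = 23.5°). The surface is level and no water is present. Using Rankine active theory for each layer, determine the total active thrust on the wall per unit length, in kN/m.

K_a1 = tan²(45°−36.1°/2) = 0.2585; K_a2 = tan²(45°−23.5°/2) = 0.4298.
Layer 1: σ at base = K_a1 γ₁ h₁ = 15.49 kPa; P₁ = ½×15.49×2.8 = 21.68.
Layer 2: σ_v at top = γ₁h₁ = 59.92; σ_h top = K_a2×59.92 = 25.76; σ_h base = K_a2×(59.92+18.7×2.0) = 41.83.
P₂ = ½(25.76+41.83)×2.0 = 67.59. Total P_a = 21.68+67.59 = 89.27 kN/m.

89.3 kN/m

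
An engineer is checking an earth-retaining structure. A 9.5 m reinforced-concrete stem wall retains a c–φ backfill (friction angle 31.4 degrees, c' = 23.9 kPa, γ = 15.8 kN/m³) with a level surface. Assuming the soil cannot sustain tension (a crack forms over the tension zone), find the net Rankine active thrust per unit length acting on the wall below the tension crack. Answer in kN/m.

42.0 kN/m

K_a = 0.3149; √K_a = 0.5612.
Tension-crack depth z_c = 2c/(γ√K_a) = 2×23.9/(15.8×0.5612) = 5.391 m.
σ_a at base = K_a γ H − 2c√K_a = 0.3149×15.8×9.5 − 2×23.9×0.5612 = 20.44 kPa.
P_a = ½ × 20.44 × (H − z_c) = 0.5×20.44×4.109 = 42.00 kN/m.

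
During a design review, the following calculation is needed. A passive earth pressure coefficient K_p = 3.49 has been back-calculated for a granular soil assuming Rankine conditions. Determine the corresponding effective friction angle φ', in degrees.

K_p = (1+sin φ)/(1−sin φ) ⇒ sin φ = (K_p − 1)/(K_p + 1) = 0.5546.
φ = arcsin(0.5546) = 33.68°.

33.7°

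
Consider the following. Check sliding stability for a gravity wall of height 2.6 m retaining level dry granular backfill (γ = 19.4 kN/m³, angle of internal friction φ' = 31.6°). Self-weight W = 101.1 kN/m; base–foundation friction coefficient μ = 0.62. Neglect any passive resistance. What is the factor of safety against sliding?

3.06

K_a = tan²(45° − 31.6°/2) = 0.3123.
P_a = ½K_aγH² = 0.5×0.3123×19.4×2.6² = 20.48 kN/m, acting at H/3 = 0.8667 m above the base.
FS_sliding = μW / P_a = 0.62×101.1 / 20.48 = 3.060.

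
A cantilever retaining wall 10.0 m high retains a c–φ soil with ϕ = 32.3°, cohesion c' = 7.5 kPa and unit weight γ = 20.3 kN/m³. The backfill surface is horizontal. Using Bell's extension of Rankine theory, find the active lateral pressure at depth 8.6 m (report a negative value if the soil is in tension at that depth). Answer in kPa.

K_a = (1 − sin φ)/(1 + sin φ) = 0.3035.
σ_a = K_a γ z − 2c√K_a = 0.3035×20.3×8.6 − 2×7.5×0.5509 = 44.72 kPa.

44.7 kPa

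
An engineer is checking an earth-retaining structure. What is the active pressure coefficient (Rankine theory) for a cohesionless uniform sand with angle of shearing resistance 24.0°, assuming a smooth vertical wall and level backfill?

K_a = tan²(45° − φ/2) = tan²(33.00°) = 0.4217.

0.422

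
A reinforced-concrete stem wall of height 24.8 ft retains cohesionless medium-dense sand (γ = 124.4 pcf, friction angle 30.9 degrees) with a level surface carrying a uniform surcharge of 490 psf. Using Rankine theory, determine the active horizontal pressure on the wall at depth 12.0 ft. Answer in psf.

637 psf

K_a = (1 − sin φ)/(1 + sin φ) = 0.3214.
σ_v = γz + q = 124.4 × 12.0 + 490 = 1983 psf.
σ_h = K_a σ_v = 0.3214 × 1983 = 637.3 psf.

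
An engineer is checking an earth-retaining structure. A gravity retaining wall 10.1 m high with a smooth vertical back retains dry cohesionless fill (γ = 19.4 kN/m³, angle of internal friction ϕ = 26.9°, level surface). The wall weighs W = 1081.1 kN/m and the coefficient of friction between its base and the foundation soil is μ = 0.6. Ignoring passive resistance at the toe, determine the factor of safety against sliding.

K_a = tan²(45° − 26.9°/2) = 0.3770.
P_a = ½K_aγH² = 0.5×0.3770×19.4×10.1² = 373.0 kN/m, acting at H/3 = 3.367 m above the base.
FS_sliding = μW / P_a = 0.6×1081.1 / 373.0 = 1.739.

1.74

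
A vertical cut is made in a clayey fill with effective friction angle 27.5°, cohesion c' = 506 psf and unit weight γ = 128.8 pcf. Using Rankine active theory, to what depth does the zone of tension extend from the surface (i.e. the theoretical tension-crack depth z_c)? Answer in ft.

12.9 ft

K_a = tan²(45° − 27.5°/2) = 0.3682; √K_a = 0.6068.
The active pressure is zero where K_a γ z = 2c√K_a, so z_c = 2c/(γ√K_a) = 2×506/(128.8×0.6068) = 12.95 ft.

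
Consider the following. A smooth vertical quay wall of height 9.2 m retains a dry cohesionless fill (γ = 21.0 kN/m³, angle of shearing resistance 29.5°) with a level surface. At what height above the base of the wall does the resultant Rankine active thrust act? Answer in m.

K_a = 0.3401.
The pressure distribution is triangular, so the resultant acts at H/3 above the base = 9.2/3 = 3.067 m.

3.07 m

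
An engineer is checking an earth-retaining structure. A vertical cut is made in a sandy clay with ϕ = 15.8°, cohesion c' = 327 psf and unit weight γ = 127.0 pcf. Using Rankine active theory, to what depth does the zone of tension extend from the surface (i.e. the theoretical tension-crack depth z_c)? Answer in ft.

6.81 ft

K_a = tan²(45° − 15.8°/2) = 0.5720; √K_a = 0.7563.
The active pressure is zero where K_a γ z = 2c√K_a, so z_c = 2c/(γ√K_a) = 2×327/(127.0×0.7563) = 6.809 ft.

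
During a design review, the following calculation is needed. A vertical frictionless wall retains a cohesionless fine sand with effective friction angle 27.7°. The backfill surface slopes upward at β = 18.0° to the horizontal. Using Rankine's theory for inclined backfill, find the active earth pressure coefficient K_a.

0.442

K_a = cos β · (cos β − √(cos²β − cos²φ)) / (cos β + √(cos²β − cos²φ)).
cos β = 0.9511, cos φ = 0.8854, √(cos²β − cos²φ) = 0.3473.
K_a = 0.9511 × (0.9511 − 0.3473)/(0.9511 + 0.3473) = 0.4423.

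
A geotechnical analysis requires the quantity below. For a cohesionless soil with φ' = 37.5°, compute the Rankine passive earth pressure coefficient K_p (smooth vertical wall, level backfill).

4.11

K_p = (1 + sin φ)/(1 − sin φ) = tan²(45° + 37.5°/2) = 4.112.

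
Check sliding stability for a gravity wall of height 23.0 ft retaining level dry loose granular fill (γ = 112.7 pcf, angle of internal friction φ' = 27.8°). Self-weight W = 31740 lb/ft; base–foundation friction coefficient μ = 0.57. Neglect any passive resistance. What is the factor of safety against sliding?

1.67

K_a = tan²(45° − 27.8°/2) = 0.3639.
P_a = ½K_aγH² = 0.5×0.3639×112.7×23.0² = 10850 lb/ft, acting at H/3 = 7.667 ft above the base.
FS_sliding = μW / P_a = 0.57×31740 / 10850 = 1.668.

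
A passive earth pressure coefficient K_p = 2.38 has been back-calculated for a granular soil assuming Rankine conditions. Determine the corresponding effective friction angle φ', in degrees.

K_p = (1+sin φ)/(1−sin φ) ⇒ sin φ = (K_p − 1)/(K_p + 1) = 0.4083.
φ = arcsin(0.4083) = 24.10°.

24.1°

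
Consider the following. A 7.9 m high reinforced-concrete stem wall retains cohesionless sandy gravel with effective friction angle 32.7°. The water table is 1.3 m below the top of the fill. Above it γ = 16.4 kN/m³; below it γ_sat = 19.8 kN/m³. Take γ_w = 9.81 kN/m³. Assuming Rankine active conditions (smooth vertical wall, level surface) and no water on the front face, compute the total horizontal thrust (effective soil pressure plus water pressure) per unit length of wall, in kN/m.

325 kN/m

K_a = tan²(45° − φ/2) = 0.2985.
γ' = 19.8 − 9.81 = 9.990 kN/m³. Depth below WT = 6.6 m.
σ'_h at WT = K_a γ d_w = 6.364 kPa; at base = 6.364 + K_a γ' × 6.6 = 26.05 kPa.
P₁ (0–1.3 m) = ½×6.364×1.3 = 4.137. P₂ (1.3–7.9 m) = ½(6.364+26.05)×6.6 = 107.0.
P_w = ½ γ_w h₂² = 0.5×9.81×6.6² = 213.7. Total = 4.137+107.0+213.7 = 324.7 kN/m.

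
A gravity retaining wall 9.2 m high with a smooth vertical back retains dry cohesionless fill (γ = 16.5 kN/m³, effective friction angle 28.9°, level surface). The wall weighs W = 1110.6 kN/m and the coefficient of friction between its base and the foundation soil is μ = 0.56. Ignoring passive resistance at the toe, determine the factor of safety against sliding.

2.56

K_a = tan²(45° − 28.9°/2) = 0.3484.
P_a = ½K_aγH² = 0.5×0.3484×16.5×9.2² = 243.3 kN/m, acting at H/3 = 3.067 m above the base.
FS_sliding = μW / P_a = 0.56×1110.6 / 243.3 = 2.557.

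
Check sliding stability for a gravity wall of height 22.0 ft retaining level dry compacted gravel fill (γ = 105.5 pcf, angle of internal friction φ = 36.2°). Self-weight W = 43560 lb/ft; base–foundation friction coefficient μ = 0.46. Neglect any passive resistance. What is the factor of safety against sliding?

3.05

K_a = tan²(45° − 36.2°/2) = 0.2574.
P_a = ½K_aγH² = 0.5×0.2574×105.5×22.0² = 6571 lb/ft, acting at H/3 = 7.333 ft above the base.
FS_sliding = μW / P_a = 0.46×43560 / 6571 = 3.049.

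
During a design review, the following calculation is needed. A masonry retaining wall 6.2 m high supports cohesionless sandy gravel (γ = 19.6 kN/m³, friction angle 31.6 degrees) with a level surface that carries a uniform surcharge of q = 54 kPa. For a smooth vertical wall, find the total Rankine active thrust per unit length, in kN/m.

K_a = tan²(45° − φ/2) = 0.3123.
Soil triangle: ½ K_a γ H² = 0.5×0.3123×19.6×6.2² = 117.7 kN/m.
Surcharge rectangle: K_a q H = 0.3123×54×6.2 = 104.6 kN/m.
Total = 117.7 + 104.6 = 222.2 kN/m.

222 kN/m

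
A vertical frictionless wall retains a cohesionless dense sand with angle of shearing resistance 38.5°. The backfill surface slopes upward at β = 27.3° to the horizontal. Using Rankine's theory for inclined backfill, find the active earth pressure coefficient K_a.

0.317

K_a = cos β · (cos β − √(cos²β − cos²φ)) / (cos β + √(cos²β − cos²φ)).
cos β = 0.8886, cos φ = 0.7826, √(cos²β − cos²φ) = 0.4209.
K_a = 0.8886 × (0.8886 − 0.4209)/(0.8886 + 0.4209) = 0.3174.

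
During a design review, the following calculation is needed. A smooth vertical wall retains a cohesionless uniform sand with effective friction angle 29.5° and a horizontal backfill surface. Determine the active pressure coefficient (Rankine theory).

K_a = (1 − sin φ)/(1 + sin φ) = (1 − sin 29.5°)/(1 + sin 29.5°) = 0.3401.

0.340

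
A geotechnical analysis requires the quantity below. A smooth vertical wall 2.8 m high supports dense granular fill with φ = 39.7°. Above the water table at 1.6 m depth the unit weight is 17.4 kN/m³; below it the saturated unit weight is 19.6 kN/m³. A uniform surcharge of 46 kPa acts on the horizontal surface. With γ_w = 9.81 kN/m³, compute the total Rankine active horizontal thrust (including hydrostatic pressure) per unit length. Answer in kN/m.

K_a = tan²(45° − φ/2) = 0.2204.
γ' = 19.6 − 9.81 = 9.790 kN/m³. h₂ = H − d_w = 1.2 m.
σ'_h: at surface K_a·q = 10.14; at WT K_a(q+γd_w) = 16.28; at base K_a(q+γd_w+γ'h₂) = 18.87 kPa.
P₁ = ½(10.14+16.28)×1.6 = 21.13; P₂ = ½(16.28+18.87)×1.2 = 21.09; P_w = ½γ_w h₂² = 7.063.
Total = 21.13+21.09+7.063 = 49.28 kN/m.

49.3 kN/m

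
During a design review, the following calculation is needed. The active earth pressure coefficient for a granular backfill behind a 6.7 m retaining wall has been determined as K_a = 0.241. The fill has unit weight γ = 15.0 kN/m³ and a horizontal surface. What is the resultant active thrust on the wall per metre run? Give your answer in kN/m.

81.1 kN/m

P = ½ K_a γ H² = 0.5 × 0.241 × 15.0 × 6.7² = 81.14 kN/m.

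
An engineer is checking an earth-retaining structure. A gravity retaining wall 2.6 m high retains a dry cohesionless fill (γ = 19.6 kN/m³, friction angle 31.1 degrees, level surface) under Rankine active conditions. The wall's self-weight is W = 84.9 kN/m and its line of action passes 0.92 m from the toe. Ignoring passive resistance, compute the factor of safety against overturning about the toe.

4.27

K_a = tan²(45° − 31.1°/2) = 0.3188.
P_a = ½K_aγH² = 0.5×0.3188×19.6×2.6² = 21.12 kN/m, acting at H/3 = 0.8667 m above the base.
Overturning moment M_o = P_a × H/3 = 21.12 × 0.8667 = 18.30.
Resisting moment M_r = W × 0.92 = 84.9 × 0.92 = 78.11.
FS_overturning = M_r/M_o = 78.11/18.30 = 4.267.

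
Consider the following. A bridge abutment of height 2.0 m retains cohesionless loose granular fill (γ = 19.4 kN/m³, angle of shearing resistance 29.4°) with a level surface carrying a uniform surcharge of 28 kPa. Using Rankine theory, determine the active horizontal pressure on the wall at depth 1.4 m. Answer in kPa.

K_a = (1 − sin φ)/(1 + sin φ) = 0.3415.
σ_v = γz + q = 19.4 × 1.4 + 28 = 55.16 kPa.
σ_h = K_a σ_v = 0.3415 × 55.16 = 18.84 kPa.

18.8 kPa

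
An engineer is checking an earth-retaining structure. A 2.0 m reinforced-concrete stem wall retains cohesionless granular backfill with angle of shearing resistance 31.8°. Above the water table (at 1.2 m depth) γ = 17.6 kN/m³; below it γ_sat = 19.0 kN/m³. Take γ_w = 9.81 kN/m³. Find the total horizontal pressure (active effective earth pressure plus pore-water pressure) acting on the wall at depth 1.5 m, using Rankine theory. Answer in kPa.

10.3 kPa

K_a = (1 − sin φ)/(1 + sin φ) = 0.3098.
γ' = 19.0 − 9.81 = 9.190 kN/m³.
Effective vertical stress at 1.5 m: σ'_v = 17.6×1.2 + 9.190×0.300 = 23.88 kPa.
σ'_h = K_a σ'_v = 0.3098 × 23.88 = 7.397 kPa; u = γ_w × 0.300 = 2.943 kPa.
Total σ_h = 7.397 + 2.943 = 10.34 kPa.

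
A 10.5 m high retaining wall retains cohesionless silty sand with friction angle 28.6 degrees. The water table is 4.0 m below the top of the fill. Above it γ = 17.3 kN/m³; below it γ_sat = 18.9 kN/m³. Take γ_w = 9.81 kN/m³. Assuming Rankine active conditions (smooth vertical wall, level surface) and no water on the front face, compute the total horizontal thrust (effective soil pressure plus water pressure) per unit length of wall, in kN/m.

K_a = tan²(45° − φ/2) = 0.3525.
γ' = 18.9 − 9.81 = 9.090 kN/m³. Depth below WT = 6.5 m.
σ'_h at WT = K_a γ d_w = 24.40 kPa; at base = 24.40 + K_a γ' × 6.5 = 45.23 kPa.
P₁ (0–4.0 m) = ½×24.40×4.0 = 48.79. P₂ (4.0–10.5 m) = ½(24.40+45.23)×6.5 = 226.3.
P_w = ½ γ_w h₂² = 0.5×9.81×6.5² = 207.2. Total = 48.79+226.3+207.2 = 482.3 kN/m.

482 kN/m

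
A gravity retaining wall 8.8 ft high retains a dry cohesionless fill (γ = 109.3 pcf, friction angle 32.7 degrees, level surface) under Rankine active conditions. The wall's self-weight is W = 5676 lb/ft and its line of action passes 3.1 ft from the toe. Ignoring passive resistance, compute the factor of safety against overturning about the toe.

K_a = tan²(45° − 32.7°/2) = 0.2985.
P_a = ½K_aγH² = 0.5×0.2985×109.3×8.8² = 1263 lb/ft, acting at H/3 = 2.933 ft above the base.
Overturning moment M_o = P_a × H/3 = 1263 × 2.933 = 3706.
Resisting moment M_r = W × 3.1 = 5676 × 3.1 = 17600.
FS_overturning = M_r/M_o = 17600/3706 = 4.748.

4.75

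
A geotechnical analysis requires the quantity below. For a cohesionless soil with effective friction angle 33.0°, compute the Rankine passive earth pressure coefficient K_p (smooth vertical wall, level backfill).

3.39

K_p = (1 + sin φ)/(1 − sin φ) = tan²(45° + 33.0°/2) = 3.392.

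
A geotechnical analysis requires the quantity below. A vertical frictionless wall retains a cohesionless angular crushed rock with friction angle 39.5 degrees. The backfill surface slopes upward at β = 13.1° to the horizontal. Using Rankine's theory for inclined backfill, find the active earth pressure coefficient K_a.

K_a = cos β · (cos β − √(cos²β − cos²φ)) / (cos β + √(cos²β − cos²φ)).
cos β = 0.9740, cos φ = 0.7716, √(cos²β − cos²φ) = 0.5943.
K_a = 0.9740 × (0.9740 − 0.5943)/(0.9740 + 0.5943) = 0.2358.

0.236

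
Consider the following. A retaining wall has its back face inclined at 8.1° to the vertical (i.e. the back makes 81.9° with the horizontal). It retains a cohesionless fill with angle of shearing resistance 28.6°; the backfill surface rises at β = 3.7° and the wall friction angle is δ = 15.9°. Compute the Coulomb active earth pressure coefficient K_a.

K_a = sin²(α+φ) / [sin²α · sin(α−δ) · (1 + √{sin(φ+δ)sin(φ−β) / (sin(α−δ)sin(α+β))})²].
With α = 81.9°, φ = 28.6°, δ = 15.9°, β = 3.7°: K_a = 0.3979.

0.398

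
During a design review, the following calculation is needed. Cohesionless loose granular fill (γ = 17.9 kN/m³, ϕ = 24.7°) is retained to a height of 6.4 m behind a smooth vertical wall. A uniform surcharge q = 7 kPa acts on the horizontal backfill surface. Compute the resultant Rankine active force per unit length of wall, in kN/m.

K_a = tan²(45° − φ/2) = 0.4106.
Soil triangle: ½ K_a γ H² = 0.5×0.4106×17.9×6.4² = 150.5 kN/m.
Surcharge rectangle: K_a q H = 0.4106×7×6.4 = 18.39 kN/m.
Total = 150.5 + 18.39 = 168.9 kN/m.

169 kN/m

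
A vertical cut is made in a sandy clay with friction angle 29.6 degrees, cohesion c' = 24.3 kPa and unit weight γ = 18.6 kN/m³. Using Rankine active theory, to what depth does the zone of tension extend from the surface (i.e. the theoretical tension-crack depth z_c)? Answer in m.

4.49 m

K_a = tan²(45° − 29.6°/2) = 0.3387; √K_a = 0.5820.
The active pressure is zero where K_a γ z = 2c√K_a, so z_c = 2c/(γ√K_a) = 2×24.3/(18.6×0.5820) = 4.489 m.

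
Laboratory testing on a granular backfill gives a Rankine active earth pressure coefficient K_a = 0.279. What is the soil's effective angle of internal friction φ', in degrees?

K_a = tan²(45° − φ/2) ⇒ 45° − φ/2 = arctan(√0.279) = 27.84°.
φ = 2(45° − 27.84°) = 34.31°.

34.3°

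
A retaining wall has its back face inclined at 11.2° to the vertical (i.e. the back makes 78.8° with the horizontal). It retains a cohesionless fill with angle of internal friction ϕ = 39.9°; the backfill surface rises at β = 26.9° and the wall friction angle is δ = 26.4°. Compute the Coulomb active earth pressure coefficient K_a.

K_a = sin²(α+φ) / [sin²α · sin(α−δ) · (1 + √{sin(φ+δ)sin(φ−β) / (sin(α−δ)sin(α+β))})²].
With α = 78.8°, φ = 39.9°, δ = 26.4°, β = 26.9°: K_a = 0.4370.

0.437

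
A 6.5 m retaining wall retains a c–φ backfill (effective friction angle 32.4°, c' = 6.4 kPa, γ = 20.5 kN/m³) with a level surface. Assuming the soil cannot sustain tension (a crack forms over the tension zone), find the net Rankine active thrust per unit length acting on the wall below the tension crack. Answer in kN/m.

K_a = 0.3022; √K_a = 0.5498.
Tension-crack depth z_c = 2c/(γ√K_a) = 2×6.4/(20.5×0.5498) = 1.136 m.
σ_a at base = K_a γ H − 2c√K_a = 0.3022×20.5×6.5 − 2×6.4×0.5498 = 33.24 kPa.
P_a = ½ × 33.24 × (H − z_c) = 0.5×33.24×5.364 = 89.14 kN/m.

89.1 kN/m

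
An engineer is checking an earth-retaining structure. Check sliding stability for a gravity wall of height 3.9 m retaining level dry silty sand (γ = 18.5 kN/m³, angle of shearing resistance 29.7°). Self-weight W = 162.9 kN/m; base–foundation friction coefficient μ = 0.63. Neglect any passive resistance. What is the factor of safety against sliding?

2.16

K_a = tan²(45° − 29.7°/2) = 0.3374.
P_a = ½K_aγH² = 0.5×0.3374×18.5×3.9² = 47.47 kN/m, acting at H/3 = 1.300 m above the base.
FS_sliding = μW / P_a = 0.63×162.9 / 47.47 = 2.162.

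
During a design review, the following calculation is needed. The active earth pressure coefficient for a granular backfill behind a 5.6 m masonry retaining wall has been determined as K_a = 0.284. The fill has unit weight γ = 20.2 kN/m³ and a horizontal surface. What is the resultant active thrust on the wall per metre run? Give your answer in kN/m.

P = ½ K_a γ H² = 0.5 × 0.284 × 20.2 × 5.6² = 89.95 kN/m.

90.0 kN/m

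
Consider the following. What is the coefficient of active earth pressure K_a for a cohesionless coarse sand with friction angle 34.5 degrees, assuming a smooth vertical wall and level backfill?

0.277

K_a = tan²(45° − φ/2) = tan²(27.75°) = 0.2768.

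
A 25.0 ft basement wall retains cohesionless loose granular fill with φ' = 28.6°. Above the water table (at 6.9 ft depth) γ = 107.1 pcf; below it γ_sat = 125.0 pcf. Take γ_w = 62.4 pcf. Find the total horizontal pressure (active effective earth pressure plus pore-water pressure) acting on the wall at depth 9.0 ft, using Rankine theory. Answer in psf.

438 psf

K_a = (1 − sin φ)/(1 + sin φ) = 0.3525.
γ' = 125.0 − 62.4 = 62.60 pcf.
Effective vertical stress at 9.0 ft: σ'_v = 107.1×6.9 + 62.60×2.10 = 870.5 psf.
σ'_h = K_a σ'_v = 0.3525 × 870.5 = 306.9 psf; u = γ_w × 2.10 = 131.0 psf.
Total σ_h = 306.9 + 131.0 = 437.9 psf.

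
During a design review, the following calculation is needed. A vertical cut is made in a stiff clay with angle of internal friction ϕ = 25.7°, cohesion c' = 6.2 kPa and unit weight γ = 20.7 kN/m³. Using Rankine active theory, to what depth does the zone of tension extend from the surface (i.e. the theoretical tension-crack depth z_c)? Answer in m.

K_a = tan²(45° − 25.7°/2) = 0.3950; √K_a = 0.6285.
The active pressure is zero where K_a γ z = 2c√K_a, so z_c = 2c/(γ√K_a) = 2×6.2/(20.7×0.6285) = 0.9531 m.

0.953 m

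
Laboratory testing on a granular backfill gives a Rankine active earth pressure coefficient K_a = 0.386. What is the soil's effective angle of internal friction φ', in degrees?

K_a = tan²(45° − φ/2) ⇒ 45° − φ/2 = arctan(√0.386) = 31.85°.
φ = 2(45° − 31.85°) = 26.30°.

26.3°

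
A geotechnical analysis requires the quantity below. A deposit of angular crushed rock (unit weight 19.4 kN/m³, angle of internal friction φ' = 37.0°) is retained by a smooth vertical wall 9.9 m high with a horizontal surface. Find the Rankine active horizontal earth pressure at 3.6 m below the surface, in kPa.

17.4 kPa

K_a = (1 − sin φ)/(1 + sin φ) = 0.2486.
σ_h = K_a γ z = 0.2486 × 19.4 × 3.6 = 17.36 kPa.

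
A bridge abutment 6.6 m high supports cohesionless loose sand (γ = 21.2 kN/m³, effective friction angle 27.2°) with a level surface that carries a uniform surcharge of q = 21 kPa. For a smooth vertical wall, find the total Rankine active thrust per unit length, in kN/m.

224 kN/m

K_a = tan²(45° − φ/2) = 0.3726.
Soil triangle: ½ K_a γ H² = 0.5×0.3726×21.2×6.6² = 172.0 kN/m.
Surcharge rectangle: K_a q H = 0.3726×21×6.6 = 51.64 kN/m.
Total = 172.0 + 51.64 = 223.7 kN/m.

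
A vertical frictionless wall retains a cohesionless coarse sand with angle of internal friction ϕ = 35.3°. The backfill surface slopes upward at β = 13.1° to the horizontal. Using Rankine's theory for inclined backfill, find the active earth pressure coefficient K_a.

0.286

K_a = cos β · (cos β − √(cos²β − cos²φ)) / (cos β + √(cos²β − cos²φ)).
cos β = 0.9740, cos φ = 0.8161, √(cos²β − cos²φ) = 0.5316.
K_a = 0.9740 × (0.9740 − 0.5316)/(0.9740 + 0.5316) = 0.2862.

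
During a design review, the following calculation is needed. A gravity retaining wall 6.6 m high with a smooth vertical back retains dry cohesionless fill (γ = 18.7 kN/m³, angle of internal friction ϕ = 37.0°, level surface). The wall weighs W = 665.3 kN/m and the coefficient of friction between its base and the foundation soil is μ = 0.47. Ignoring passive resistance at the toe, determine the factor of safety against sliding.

3.09

K_a = tan²(45° − 37.0°/2) = 0.2486.
P_a = ½K_aγH² = 0.5×0.2486×18.7×6.6² = 101.2 kN/m, acting at H/3 = 2.200 m above the base.
FS_sliding = μW / P_a = 0.47×665.3 / 101.2 = 3.088.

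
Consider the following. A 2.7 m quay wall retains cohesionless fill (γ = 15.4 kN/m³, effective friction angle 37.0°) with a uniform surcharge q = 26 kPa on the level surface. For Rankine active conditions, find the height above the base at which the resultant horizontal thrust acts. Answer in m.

1.15 m

K_a = 0.2486.
Triangular part P₁ = ½K_aγH² = 13.95 at H/3 = 0.9000 m; rectangular part P₂ = K_a q H = 17.45 at H/2 = 1.350 m.
ȳ = (P₁·0.9000 + P₂·1.350)/(P₁+P₂) = 1.150 m.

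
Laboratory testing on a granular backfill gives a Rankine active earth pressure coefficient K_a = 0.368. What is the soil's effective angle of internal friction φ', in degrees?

K_a = tan²(45° − φ/2) ⇒ 45° − φ/2 = arctan(√0.368) = 31.24°.
φ = 2(45° − 31.24°) = 27.52°.

27.5°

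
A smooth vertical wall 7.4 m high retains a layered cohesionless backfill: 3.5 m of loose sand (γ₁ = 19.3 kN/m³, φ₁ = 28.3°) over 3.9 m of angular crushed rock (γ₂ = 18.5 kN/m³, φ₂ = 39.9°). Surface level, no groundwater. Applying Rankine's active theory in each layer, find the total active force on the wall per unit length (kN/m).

K_a1 = tan²(45°−28.3°/2) = 0.3568; K_a2 = tan²(45°−39.9°/2) = 0.2184.
Layer 1: σ at base = K_a1 γ₁ h₁ = 24.10 kPa; P₁ = ½×24.10×3.5 = 42.17.
Layer 2: σ_v at top = γ₁h₁ = 67.55; σ_h top = K_a2×67.55 = 14.76; σ_h base = K_a2×(67.55+18.5×3.9) = 30.52.
P₂ = ½(14.76+30.52)×3.9 = 88.28. Total P_a = 42.17+88.28 = 130.5 kN/m.

130 kN/m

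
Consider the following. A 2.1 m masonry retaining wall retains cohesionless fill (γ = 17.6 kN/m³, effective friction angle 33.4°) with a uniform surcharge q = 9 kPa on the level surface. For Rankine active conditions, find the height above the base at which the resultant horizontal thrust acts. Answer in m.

0.815 m

K_a = 0.2899.
Triangular part P₁ = ½K_aγH² = 11.25 at H/3 = 0.7000 m; rectangular part P₂ = K_a q H = 5.480 at H/2 = 1.050 m.
ȳ = (P₁·0.7000 + P₂·1.050)/(P₁+P₂) = 0.8146 m.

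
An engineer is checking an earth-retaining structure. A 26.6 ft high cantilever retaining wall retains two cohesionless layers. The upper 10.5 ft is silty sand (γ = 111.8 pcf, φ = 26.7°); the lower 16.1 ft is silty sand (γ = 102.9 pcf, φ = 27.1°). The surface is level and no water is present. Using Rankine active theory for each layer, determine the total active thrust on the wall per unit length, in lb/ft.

K_a1 = tan²(45°−26.7°/2) = 0.3800; K_a2 = tan²(45°−27.1°/2) = 0.3741.
Layer 1: σ at base = K_a1 γ₁ h₁ = 446.0 psf; P₁ = ½×446.0×10.5 = 2342.
Layer 2: σ_v at top = γ₁h₁ = 1174; σ_h top = K_a2×1174 = 439.1; σ_h base = K_a2×(1174+102.9×16.1) = 1059.
P₂ = ½(439.1+1059)×16.1 = 12060. Total P_a = 2342+12060 = 14400 lb/ft.

14400 lb/ft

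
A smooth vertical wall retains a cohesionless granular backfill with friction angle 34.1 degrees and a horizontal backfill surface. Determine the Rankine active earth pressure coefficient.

0.282

K_a = tan²(45° − φ/2) = tan²(27.95°) = 0.2815.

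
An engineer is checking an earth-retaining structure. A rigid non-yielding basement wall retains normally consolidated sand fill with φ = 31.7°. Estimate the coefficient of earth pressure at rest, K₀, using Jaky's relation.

K₀ = 1 − sin φ' = 1 − sin 31.7° = 0.4745.

0.475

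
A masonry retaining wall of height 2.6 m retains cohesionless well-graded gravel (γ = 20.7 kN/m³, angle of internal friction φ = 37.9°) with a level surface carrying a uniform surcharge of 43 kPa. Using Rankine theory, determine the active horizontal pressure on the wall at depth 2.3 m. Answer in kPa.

K_a = (1 − sin φ)/(1 + sin φ) = 0.2389.
σ_v = γz + q = 20.7 × 2.3 + 43 = 90.61 kPa.
σ_h = K_a σ_v = 0.2389 × 90.61 = 21.65 kPa.

21.7 kPa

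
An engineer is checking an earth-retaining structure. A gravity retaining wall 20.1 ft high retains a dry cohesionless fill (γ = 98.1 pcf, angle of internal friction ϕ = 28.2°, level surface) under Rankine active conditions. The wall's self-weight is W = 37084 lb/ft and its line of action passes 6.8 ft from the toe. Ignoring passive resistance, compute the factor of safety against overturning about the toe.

K_a = tan²(45° − 28.2°/2) = 0.3582.
P_a = ½K_aγH² = 0.5×0.3582×98.1×20.1² = 7098 lb/ft, acting at H/3 = 6.700 ft above the base.
Overturning moment M_o = P_a × H/3 = 7098 × 6.700 = 47560.
Resisting moment M_r = W × 6.8 = 37084 × 6.8 = 252200.
FS_overturning = M_r/M_o = 252200/47560 = 5.302.

5.30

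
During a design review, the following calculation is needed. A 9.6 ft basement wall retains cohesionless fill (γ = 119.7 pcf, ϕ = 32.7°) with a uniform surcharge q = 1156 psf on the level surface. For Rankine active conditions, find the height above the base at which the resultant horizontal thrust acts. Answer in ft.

K_a = 0.2985.
Triangular part P₁ = ½K_aγH² = 1646 at H/3 = 3.200 ft; rectangular part P₂ = K_a q H = 3313 at H/2 = 4.800 ft.
ȳ = (P₁·3.200 + P₂·4.800)/(P₁+P₂) = 4.269 ft.

4.27 ft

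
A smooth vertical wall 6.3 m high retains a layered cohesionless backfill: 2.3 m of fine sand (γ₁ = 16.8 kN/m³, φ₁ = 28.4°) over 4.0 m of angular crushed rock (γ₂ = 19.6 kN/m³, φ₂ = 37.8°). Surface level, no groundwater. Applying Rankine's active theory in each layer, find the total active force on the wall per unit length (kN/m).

K_a1 = tan²(45°−28.4°/2) = 0.3554; K_a2 = tan²(45°−37.8°/2) = 0.2400.
Layer 1: σ at base = K_a1 γ₁ h₁ = 13.73 kPa; P₁ = ½×13.73×2.3 = 15.79.
Layer 2: σ_v at top = γ₁h₁ = 38.64; σ_h top = K_a2×38.64 = 9.273; σ_h base = K_a2×(38.64+19.6×4.0) = 28.09.
P₂ = ½(9.273+28.09)×4.0 = 74.73. Total P_a = 15.79+74.73 = 90.52 kN/m.

90.5 kN/m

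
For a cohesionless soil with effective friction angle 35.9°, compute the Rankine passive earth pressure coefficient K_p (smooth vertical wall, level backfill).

K_p = (1 + sin φ)/(1 − sin φ) = tan²(45° + 35.9°/2) = 3.835.

3.84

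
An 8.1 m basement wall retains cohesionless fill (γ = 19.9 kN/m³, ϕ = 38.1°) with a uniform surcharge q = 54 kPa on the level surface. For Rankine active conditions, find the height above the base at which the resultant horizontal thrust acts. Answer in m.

3.24 m

K_a = 0.2368.
Triangular part P₁ = ½K_aγH² = 154.6 at H/3 = 2.700 m; rectangular part P₂ = K_a q H = 103.6 at H/2 = 4.050 m.
ȳ = (P₁·2.700 + P₂·4.050)/(P₁+P₂) = 3.242 m.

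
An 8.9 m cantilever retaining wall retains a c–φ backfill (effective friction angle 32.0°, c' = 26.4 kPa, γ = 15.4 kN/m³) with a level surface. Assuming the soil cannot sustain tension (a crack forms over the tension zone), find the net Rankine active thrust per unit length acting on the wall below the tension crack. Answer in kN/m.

17.4 kN/m

K_a = 0.3073; √K_a = 0.5543.
Tension-crack depth z_c = 2c/(γ√K_a) = 2×26.4/(15.4×0.5543) = 6.185 m.
σ_a at base = K_a γ H − 2c√K_a = 0.3073×15.4×8.9 − 2×26.4×0.5543 = 12.85 kPa.
P_a = ½ × 12.85 × (H − z_c) = 0.5×12.85×2.715 = 17.44 kN/m.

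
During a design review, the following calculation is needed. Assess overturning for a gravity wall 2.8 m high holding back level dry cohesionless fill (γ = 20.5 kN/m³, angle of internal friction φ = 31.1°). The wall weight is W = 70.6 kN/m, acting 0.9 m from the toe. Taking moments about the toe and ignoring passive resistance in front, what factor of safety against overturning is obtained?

K_a = tan²(45° − 31.1°/2) = 0.3188.
P_a = ½K_aγH² = 0.5×0.3188×20.5×2.8² = 25.62 kN/m, acting at H/3 = 0.9333 m above the base.
Overturning moment M_o = P_a × H/3 = 25.62 × 0.9333 = 23.91.
Resisting moment M_r = W × 0.9 = 70.6 × 0.9 = 63.54.
FS_overturning = M_r/M_o = 63.54/23.91 = 2.657.

2.66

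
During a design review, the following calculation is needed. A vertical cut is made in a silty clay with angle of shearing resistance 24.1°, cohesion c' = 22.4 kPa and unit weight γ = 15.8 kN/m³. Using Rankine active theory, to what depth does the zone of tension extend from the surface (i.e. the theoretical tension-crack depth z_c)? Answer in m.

K_a = tan²(45° − 24.1°/2) = 0.4201; √K_a = 0.6482.
The active pressure is zero where K_a γ z = 2c√K_a, so z_c = 2c/(γ√K_a) = 2×22.4/(15.8×0.6482) = 4.375 m.

4.37 m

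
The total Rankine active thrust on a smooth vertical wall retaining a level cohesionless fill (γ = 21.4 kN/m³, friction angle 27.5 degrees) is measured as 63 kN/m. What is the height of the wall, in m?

K_a = 0.3682. P_a = ½ K_a γ H² ⇒ H = √(2P_a/(K_a γ)).
H = √(2×63/(0.3682×21.4)) = 3.999 m.

4.00 m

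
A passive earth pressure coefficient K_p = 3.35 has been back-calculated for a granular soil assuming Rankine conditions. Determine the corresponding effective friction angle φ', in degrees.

K_p = (1+sin φ)/(1−sin φ) ⇒ sin φ = (K_p − 1)/(K_p + 1) = 0.5402.
φ = arcsin(0.5402) = 32.70°.

32.7°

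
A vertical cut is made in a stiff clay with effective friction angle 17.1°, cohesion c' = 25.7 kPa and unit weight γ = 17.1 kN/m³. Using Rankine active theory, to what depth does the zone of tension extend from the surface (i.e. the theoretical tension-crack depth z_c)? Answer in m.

K_a = tan²(45° − 17.1°/2) = 0.5455; √K_a = 0.7386.
The active pressure is zero where K_a γ z = 2c√K_a, so z_c = 2c/(γ√K_a) = 2×25.7/(17.1×0.7386) = 4.070 m.

4.07 m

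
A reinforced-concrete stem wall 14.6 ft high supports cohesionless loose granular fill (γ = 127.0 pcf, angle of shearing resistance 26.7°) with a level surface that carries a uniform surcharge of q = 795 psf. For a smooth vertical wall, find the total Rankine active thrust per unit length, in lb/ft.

9550 lb/ft

K_a = tan²(45° − φ/2) = 0.3800.
Soil triangle: ½ K_a γ H² = 0.5×0.3800×127.0×14.6² = 5143 lb/ft.
Surcharge rectangle: K_a q H = 0.3800×795×14.6 = 4410 lb/ft.
Total = 5143 + 4410 = 9553 lb/ft.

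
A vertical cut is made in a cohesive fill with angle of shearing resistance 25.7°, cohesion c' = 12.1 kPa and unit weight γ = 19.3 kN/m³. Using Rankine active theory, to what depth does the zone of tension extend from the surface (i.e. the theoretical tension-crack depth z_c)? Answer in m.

K_a = tan²(45° − 25.7°/2) = 0.3950; √K_a = 0.6285.
The active pressure is zero where K_a γ z = 2c√K_a, so z_c = 2c/(γ√K_a) = 2×12.1/(19.3×0.6285) = 1.995 m.

1.99 m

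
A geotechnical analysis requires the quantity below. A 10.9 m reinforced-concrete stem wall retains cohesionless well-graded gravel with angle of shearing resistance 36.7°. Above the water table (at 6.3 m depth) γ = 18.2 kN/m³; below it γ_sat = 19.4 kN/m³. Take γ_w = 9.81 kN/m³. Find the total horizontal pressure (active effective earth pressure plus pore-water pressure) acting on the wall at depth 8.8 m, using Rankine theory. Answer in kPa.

59.4 kPa

K_a = (1 − sin φ)/(1 + sin φ) = 0.2519.
γ' = 19.4 − 9.81 = 9.590 kN/m³.
Effective vertical stress at 8.8 m: σ'_v = 18.2×6.3 + 9.590×2.50 = 138.6 kPa.
σ'_h = K_a σ'_v = 0.2519 × 138.6 = 34.92 kPa; u = γ_w × 2.50 = 24.53 kPa.
Total σ_h = 34.92 + 24.53 = 59.44 kPa.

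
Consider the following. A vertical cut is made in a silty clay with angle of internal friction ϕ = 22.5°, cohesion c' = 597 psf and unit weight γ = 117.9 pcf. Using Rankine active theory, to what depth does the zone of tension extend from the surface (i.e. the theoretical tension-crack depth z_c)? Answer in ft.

15.2 ft

K_a = tan²(45° − 22.5°/2) = 0.4465; √K_a = 0.6682.
The active pressure is zero where K_a γ z = 2c√K_a, so z_c = 2c/(γ√K_a) = 2×597/(117.9×0.6682) = 15.16 ft.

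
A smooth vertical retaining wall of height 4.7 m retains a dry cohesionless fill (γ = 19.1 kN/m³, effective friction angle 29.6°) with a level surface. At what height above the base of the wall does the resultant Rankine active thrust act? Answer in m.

1.57 m

K_a = 0.3387.
The pressure distribution is triangular, so the resultant acts at H/3 above the base = 4.7/3 = 1.567 m.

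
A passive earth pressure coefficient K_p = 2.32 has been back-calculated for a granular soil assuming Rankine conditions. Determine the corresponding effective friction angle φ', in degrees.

23.4°

K_p = (1+sin φ)/(1−sin φ) ⇒ sin φ = (K_p − 1)/(K_p + 1) = 0.3976.
φ = arcsin(0.3976) = 23.43°.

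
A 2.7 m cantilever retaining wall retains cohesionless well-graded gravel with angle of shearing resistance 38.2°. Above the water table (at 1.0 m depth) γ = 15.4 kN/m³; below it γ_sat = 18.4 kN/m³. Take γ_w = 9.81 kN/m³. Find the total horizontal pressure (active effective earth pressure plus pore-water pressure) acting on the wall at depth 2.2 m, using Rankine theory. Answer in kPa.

17.8 kPa

K_a = (1 − sin φ)/(1 + sin φ) = 0.2358.
γ' = 18.4 − 9.81 = 8.590 kN/m³.
Effective vertical stress at 2.2 m: σ'_v = 15.4×1.0 + 8.590×1.20 = 25.71 kPa.
σ'_h = K_a σ'_v = 0.2358 × 25.71 = 6.061 kPa; u = γ_w × 1.20 = 11.77 kPa.
Total σ_h = 6.061 + 11.77 = 17.83 kPa.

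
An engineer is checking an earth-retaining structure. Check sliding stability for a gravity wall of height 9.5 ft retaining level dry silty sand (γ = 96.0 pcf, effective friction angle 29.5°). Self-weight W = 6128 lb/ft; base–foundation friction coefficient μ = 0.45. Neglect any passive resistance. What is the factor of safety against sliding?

K_a = tan²(45° − 29.5°/2) = 0.3401.
P_a = ½K_aγH² = 0.5×0.3401×96.0×9.5² = 1473 lb/ft, acting at H/3 = 3.167 ft above the base.
FS_sliding = μW / P_a = 0.45×6128 / 1473 = 1.872.

1.87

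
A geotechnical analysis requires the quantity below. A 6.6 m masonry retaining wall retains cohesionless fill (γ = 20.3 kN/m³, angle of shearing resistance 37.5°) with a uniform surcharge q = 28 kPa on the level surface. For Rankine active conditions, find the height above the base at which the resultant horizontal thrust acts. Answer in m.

2.52 m

K_a = 0.2432.
Triangular part P₁ = ½K_aγH² = 107.5 at H/3 = 2.200 m; rectangular part P₂ = K_a q H = 44.94 at H/2 = 3.300 m.
ȳ = (P₁·2.200 + P₂·3.300)/(P₁+P₂) = 2.524 m.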